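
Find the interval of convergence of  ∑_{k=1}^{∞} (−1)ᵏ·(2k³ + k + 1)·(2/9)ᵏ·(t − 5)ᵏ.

(1/2, 19/2)

The ratio of consecutive coefficients is [(2(k+1)³ + (k+1) + 1)/(2k³ + k + 1)] · 2/9 → 2/9.
Thus R = 1/(2/9) = 9/2.
Endpoint t = 19/2: the terms have absolute value of order k³, which does not tend to 0, so the series diverges by the divergence test.
When t = 1/2, the terms have absolute value of order k³, which does not tend to 0, so the series diverges by the divergence test.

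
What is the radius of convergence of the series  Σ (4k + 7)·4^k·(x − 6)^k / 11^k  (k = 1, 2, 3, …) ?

Apply the ratio test: |a_{k+1}| / |a_k| = [(4(k+1) + 7)/(4k + 7)] · 4/11, which tends to 4/11 as k → ∞.
The series converges when 4/11 · |x − 6| < 1, giving R = 11/4.

R = 11/4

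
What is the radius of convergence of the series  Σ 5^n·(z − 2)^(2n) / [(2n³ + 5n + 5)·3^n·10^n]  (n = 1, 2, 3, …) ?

R = √6

The ratio of consecutive coefficients is [(2n³ + 5n + 5)/(2(n+1)³ + 5(n+1) + 5)] · 5/(3·10) → 1/6.
Writing y = (z − 2)², the series in y has radius 6, so |z − 2| < √(6) and R = √6.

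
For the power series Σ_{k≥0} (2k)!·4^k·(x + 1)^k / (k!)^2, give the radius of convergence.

By the ratio test, |a_{k+1}/a_k| = (2k+1)·(2k+2)/(k+1)² · 4 → 16.
The series converges when 16 · |x + 1| < 1, giving R = 1/16.

R = 1/16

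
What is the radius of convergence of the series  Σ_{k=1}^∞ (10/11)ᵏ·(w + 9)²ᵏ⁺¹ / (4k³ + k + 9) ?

The ratio of consecutive coefficients is [(4k³ + k + 9)/(4(k+1)³ + (k+1) + 9)] · 10/11 → 10/11.
Since the exponent of (w + 9) increases by 2 each term, convergence requires |w + 9|² < 11/10, hence R = √110/10.

R = √110/10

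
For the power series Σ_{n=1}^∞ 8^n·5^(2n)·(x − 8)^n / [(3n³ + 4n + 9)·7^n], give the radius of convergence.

Apply the ratio test: |a_{n+1}| / |a_n| = [(3n³ + 4n + 9)/(3(n+1)³ + 4(n+1) + 9)] · 8·25/7, which tends to 200/7 as n → ∞.
The series converges when 200/7 · |x − 8| < 1, giving R = 7/200.

R = 7/200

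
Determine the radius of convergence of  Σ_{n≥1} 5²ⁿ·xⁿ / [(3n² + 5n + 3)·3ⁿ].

R = 3/25

The ratio of consecutive coefficients is [(3n² + 5n + 3)/(3(n+1)² + 5(n+1) + 3)] · 25/3 → 25/3.
Hence the series converges for |x| < 1/(25/3) = 3/25, so the radius of convergence is 3/25.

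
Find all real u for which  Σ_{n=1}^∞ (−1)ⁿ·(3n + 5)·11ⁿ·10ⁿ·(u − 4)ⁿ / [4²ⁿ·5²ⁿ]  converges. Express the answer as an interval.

(4/11, 84/11)

Apply the ratio test: |a_{n+1}| / |a_n| = [(3(n+1) + 5)/(3n + 5)] · 11·10/(16·25), which tends to 11/40 as n → ∞.
Thus R = 1/(11/40) = 40/11.
When u = 84/11, the n-th term does not approach 0; divergence by the term test.
At u = 4/11: the n-th term does not approach 0; divergence by the term test.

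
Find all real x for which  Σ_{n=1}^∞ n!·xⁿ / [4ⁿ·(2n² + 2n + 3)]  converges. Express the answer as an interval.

Ratio test: |a_{n+1}/a_n| = (n+1) · 1/4 · (2n² + 2n + 3)/(2(n+1)² + 2(n+1) + 3) → ∞ as n → ∞.
Since the ratio → ∞, the series diverges for every x ≠ 0, and R = 0.

{0}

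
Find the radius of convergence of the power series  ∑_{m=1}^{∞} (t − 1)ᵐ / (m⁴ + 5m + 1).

R = 1

The ratio of consecutive coefficients is (m⁴ + 5m + 1)/((m+1)⁴ + 5(m+1) + 1) → 1.
Convergence for |t − 1| < 1, so R = 1.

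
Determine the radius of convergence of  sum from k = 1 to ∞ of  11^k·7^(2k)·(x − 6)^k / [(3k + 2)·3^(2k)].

By the ratio test, |a_{k+1}/a_k| = [(3k + 2)/(3(k+1) + 2)] · 11·49/9 → 539/9.
The series converges when 539/9 · |x − 6| < 1, giving R = 9/539.

R = 9/539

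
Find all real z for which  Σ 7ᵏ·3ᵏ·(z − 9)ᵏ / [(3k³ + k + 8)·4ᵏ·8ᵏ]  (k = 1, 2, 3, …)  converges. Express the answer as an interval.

[157/21, 221/21]

Apply the ratio test: |a_{k+1}| / |a_k| = [(3k³ + k + 8)/(3(k+1)³ + (k+1) + 8)] · 7·3/(4·8), which tends to 21/32 as k → ∞.
Convergence for |z − 9| · 21/32 < 1, i.e. |z − 9| < 32/21. So R = 32/21.
Check z = 221/21: the series is dominated by a constant times Σ 1/k³, which converges (p = 3 > 1).
When z = 157/21, absolute convergence follows by limit comparison with Σ 1/k³.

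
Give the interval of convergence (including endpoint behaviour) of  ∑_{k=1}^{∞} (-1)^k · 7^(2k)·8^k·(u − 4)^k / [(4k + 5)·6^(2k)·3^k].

By the ratio test, |a_{k+1}/a_k| = [(4k + 5)/(4(k+1) + 5)] · 49·8/(36·3) → 98/27.
Hence the series converges for |u − 4| < 1/(98/27) = 27/98, so the radius of convergence is 27/98.
When u = 419/98, an alternating series whose terms decrease to 0 in absolute value, so it converges by the Leibniz criterion.
At u = 365/98: comparison with the harmonic series Σ 1/k shows the series diverges.

(365/98, 419/98]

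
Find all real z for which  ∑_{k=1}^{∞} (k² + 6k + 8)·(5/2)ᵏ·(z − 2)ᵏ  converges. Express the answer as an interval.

(8/5, 12/5)

Apply the ratio test: |a_{k+1}| / |a_k| = [((k+1)² + 6(k+1) + 8)/(k² + 6k + 8)] · 5/2, which tends to 5/2 as k → ∞.
The series converges when 5/2 · |z − 2| < 1, giving R = 2/5.
At z = 12/5: the terms have absolute value of order k², which does not tend to 0, so the series diverges by the divergence test.
At z = 8/5: the k-th term does not approach 0; divergence by the term test.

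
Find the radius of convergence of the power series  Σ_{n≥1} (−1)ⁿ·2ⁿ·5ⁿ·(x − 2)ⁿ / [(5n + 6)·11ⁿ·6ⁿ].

R = 33/5

By the ratio test, |a_{n+1}/a_n| = [(5n + 6)/(5(n+1) + 6)] · 2·5/(11·6) → 5/33.
The series converges when 5/33 · |x − 2| < 1, giving R = 33/5.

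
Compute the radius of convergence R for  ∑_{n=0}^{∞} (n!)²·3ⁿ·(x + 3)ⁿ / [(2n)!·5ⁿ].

Apply the ratio test: |a_{n+1}| / |a_n| = (n+1)²/[(2n+1)·(2n+2)] · 3/5, which tends to 3/20 as n → ∞.
Thus R = 1/(3/20) = 20/3.

R = 20/3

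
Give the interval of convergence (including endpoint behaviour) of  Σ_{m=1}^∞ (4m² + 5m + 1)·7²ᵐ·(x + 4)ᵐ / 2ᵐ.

Ratio test: |a_{m+1}/a_m| = [(4(m+1)² + 5(m+1) + 1)/(4m² + 5m + 1)] · 49/2 → 49/2 as m → ∞.
The series converges when 49/2 · |x + 4| < 1, giving R = 2/49.
Endpoint x = -194/49: the terms do not tend to 0, so the series diverges.
Check x = -198/49: the terms do not tend to 0, so the series diverges.

(-198/49, -194/49)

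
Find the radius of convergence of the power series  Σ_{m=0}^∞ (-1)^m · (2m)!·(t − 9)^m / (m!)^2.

The ratio of consecutive coefficients is (2m+1)·(2m+2)/(m+1)² → 4.
The series converges when 4 · |t − 9| < 1, giving R = 1/4.

R = 1/4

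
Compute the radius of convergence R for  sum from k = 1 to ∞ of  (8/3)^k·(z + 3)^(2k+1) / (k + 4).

Ratio test: |a_{k+1}/a_k| = [(k + 4)/((k+1) + 4)] · 8/3 → 8/3 as k → ∞.
Successive powers of (z + 3) differ by 2, so the series converges when |z + 3|² · 8/3 < 1, i.e. |z + 3| < √(3/8). So R = √6/4.

R = √6/4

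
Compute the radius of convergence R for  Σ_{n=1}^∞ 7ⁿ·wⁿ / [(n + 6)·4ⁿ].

Ratio test: |a_{n+1}/a_n| = [(n + 6)/((n+1) + 6)] · 7/4 → 7/4 as n → ∞.
Hence the series converges for |w| < 1/(7/4) = 4/7, so the radius of convergence is 4/7.

R = 4/7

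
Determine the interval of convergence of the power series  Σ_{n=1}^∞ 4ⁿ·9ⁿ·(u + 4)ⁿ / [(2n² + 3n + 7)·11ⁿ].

[-155/36, -133/36]

Apply the ratio test: |a_{n+1}| / |a_n| = [(2n² + 3n + 7)/(2(n+1)² + 3(n+1) + 7)] · 4·9/11, which tends to 36/11 as n → ∞.
The series converges when 36/11 · |u + 4| < 1, giving R = 11/36.
Check u = -133/36: absolute convergence follows by limit comparison with Σ 1/n².
At u = -155/36: the series is dominated by a constant times Σ 1/n², which converges (p = 2 > 1).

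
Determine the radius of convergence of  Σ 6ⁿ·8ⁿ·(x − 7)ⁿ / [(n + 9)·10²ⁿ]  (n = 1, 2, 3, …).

R = 25/12

Ratio test: |a_{n+1}/a_n| = [(n + 9)/((n+1) + 9)] · 6·8/100 → 12/25 as n → ∞.
Hence the series converges for |x − 7| < 1/(12/25) = 25/12, so the radius of convergence is 25/12.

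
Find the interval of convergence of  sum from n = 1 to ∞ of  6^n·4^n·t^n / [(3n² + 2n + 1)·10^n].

The ratio of consecutive coefficients is [(3n² + 2n + 1)/(3(n+1)² + 2(n+1) + 1)] · 6·4/10 → 12/5.
Thus R = 1/(12/5) = 5/12.
Check t = 5/12: the series is dominated by a constant times Σ 1/n², which converges (p = 2 > 1).
When t = -5/12, the terms are on the order of 1/n², so the series converges absolutely by comparison with the p-series (p = 2 > 1).

[-5/12, 5/12]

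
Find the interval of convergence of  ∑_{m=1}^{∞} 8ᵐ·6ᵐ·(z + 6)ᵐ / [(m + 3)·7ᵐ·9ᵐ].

[-117/16, -75/16)

Apply the ratio test: |a_{m+1}| / |a_m| = [(m + 3)/((m+1) + 3)] · 8·6/(7·9), which tends to 16/21 as m → ∞.
Convergence for |z + 6| · 16/21 < 1, i.e. |z + 6| < 21/16. So R = 21/16.
At z = -75/16: comparison with the harmonic series Σ 1/m shows the series diverges.
Check z = -117/16: convergence follows from the alternating series test (terms decrease monotonically to 0).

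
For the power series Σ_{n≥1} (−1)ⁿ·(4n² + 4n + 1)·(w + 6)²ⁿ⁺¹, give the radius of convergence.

R = 1

By the ratio test, |a_{n+1}/a_n| = (4(n+1)² + 4(n+1) + 1)/(4n² + 4n + 1) → 1.
Since the exponent of (w + 6) increases by 2 each term, convergence requires |w + 6|² < 1, hence R = 1.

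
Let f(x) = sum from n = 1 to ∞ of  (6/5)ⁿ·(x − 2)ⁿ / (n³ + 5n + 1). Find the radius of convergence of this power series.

By the ratio test, |a_{n+1}/a_n| = [(n³ + 5n + 1)/((n+1)³ + 5(n+1) + 1)] · 6/5 → 6/5.
The series converges when 6/5 · |x − 2| < 1, giving R = 5/6.

R = 5/6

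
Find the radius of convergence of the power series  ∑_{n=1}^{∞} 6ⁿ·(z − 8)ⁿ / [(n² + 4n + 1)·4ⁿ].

Apply the ratio test: |a_{n+1}| / |a_n| = [(n² + 4n + 1)/((n+1)² + 4(n+1) + 1)] · 6/4, which tends to 3/2 as n → ∞.
Hence the series converges for |z − 8| < 1/(3/2) = 2/3, so the radius of convergence is 2/3.

R = 2/3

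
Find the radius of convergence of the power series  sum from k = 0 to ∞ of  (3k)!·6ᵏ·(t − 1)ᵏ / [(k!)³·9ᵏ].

The ratio of consecutive coefficients is (3k+1)·(3k+2)·(3k+3)/(k+1)³ · 6/9 → 18.
Convergence for |t − 1| · 18 < 1, i.e. |t − 1| < 1/18. So R = 1/18.

R = 1/18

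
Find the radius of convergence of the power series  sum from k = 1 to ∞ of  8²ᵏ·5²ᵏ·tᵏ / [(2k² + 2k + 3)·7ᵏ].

R = 7/1600

Apply the ratio test: |a_{k+1}| / |a_k| = [(2k² + 2k + 3)/(2(k+1)² + 2(k+1) + 3)] · 64·25/7, which tends to 1600/7 as k → ∞.
Hence the series converges for |t| < 1/(1600/7) = 7/1600, so the radius of convergence is 7/1600.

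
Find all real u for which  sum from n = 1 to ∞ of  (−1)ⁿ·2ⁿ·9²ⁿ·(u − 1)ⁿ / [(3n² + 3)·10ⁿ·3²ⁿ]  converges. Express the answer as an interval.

[4/9, 14/9]

By the ratio test, |a_{n+1}/a_n| = [(3n² + 3)/(3(n+1)² + 3)] · 2·81/(10·9) → 9/5.
Convergence for |u − 1| · 9/5 < 1, i.e. |u − 1| < 5/9. So R = 5/9.
At u = 14/9: the series is dominated by a constant times Σ 1/n², which converges (p = 2 > 1).
Check u = 4/9: the terms are on the order of 1/n², so the series converges absolutely by comparison with the p-series (p = 2 > 1).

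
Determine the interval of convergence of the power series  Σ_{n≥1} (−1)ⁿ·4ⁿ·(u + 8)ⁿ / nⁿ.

(−∞, ∞)

By the Cauchy root test, |a_n|^(1/n) = 4/n → 0.
The limit is 0 for every u, so R = ∞.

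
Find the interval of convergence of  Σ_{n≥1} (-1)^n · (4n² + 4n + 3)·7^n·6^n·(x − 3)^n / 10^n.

The ratio of consecutive coefficients is [(4(n+1)² + 4(n+1) + 3)/(4n² + 4n + 3)] · 7·6/10 → 21/5.
Hence the series converges for |x − 3| < 1/(21/5) = 5/21, so the radius of convergence is 5/21.
When x = 68/21, the n-th term does not approach 0; divergence by the term test.
At x = 58/21: the terms do not tend to 0, so the series diverges.

(58/21, 68/21)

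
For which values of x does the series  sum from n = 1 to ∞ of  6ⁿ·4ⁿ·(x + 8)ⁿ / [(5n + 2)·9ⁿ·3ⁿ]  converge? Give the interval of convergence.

By the ratio test, |a_{n+1}/a_n| = [(5n + 2)/(5(n+1) + 2)] · 6·4/(9·3) → 8/9.
Convergence for |x + 8| · 8/9 < 1, i.e. |x + 8| < 9/8. So R = 9/8.
Endpoint x = -55/8: comparison with the harmonic series Σ 1/n shows the series diverges.
When x = -73/8, convergence follows from the alternating series test (terms decrease monotonically to 0).

[-73/8, -55/8)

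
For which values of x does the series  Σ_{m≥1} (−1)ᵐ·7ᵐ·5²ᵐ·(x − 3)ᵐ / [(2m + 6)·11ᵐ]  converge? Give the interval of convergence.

Ratio test: |a_{m+1}/a_m| = [(2m + 6)/(2(m+1) + 6)] · 7·25/11 → 175/11 as m → ∞.
Convergence for |x − 3| · 175/11 < 1, i.e. |x − 3| < 11/175. So R = 11/175.
Endpoint x = 536/175: an alternating series whose terms decrease to 0 in absolute value, so it converges by the Leibniz criterion.
When x = 514/175, the terms behave like c/m; limit comparison with the harmonic series gives divergence.

(514/175, 536/175]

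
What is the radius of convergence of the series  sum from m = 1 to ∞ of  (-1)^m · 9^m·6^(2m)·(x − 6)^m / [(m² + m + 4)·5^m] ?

R = 5/324

Ratio test: |a_{m+1}/a_m| = [(m² + m + 4)/((m+1)² + (m+1) + 4)] · 9·36/5 → 324/5 as m → ∞.
Convergence for |x − 6| · 324/5 < 1, i.e. |x − 6| < 5/324. So R = 5/324.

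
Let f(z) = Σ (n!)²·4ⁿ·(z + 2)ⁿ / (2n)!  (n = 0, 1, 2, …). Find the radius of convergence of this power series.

Ratio test: |a_{n+1}/a_n| = (n+1)²/[(2n+1)·(2n+2)] · 4 → 1 as n → ∞.
Convergence for |z + 2| < 1, so R = 1.

R = 1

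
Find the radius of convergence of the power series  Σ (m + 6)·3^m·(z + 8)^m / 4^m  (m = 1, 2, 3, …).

Apply the ratio test: |a_{m+1}| / |a_m| = [((m+1) + 6)/(m + 6)] · 3/4, which tends to 3/4 as m → ∞.
Convergence for |z + 8| · 3/4 < 1, i.e. |z + 8| < 4/3. So R = 4/3.

R = 4/3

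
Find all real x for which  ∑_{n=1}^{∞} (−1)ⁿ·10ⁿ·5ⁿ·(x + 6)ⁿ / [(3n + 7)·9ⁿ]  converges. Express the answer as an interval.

Apply the ratio test: |a_{n+1}| / |a_n| = [(3n + 7)/(3(n+1) + 7)] · 10·5/9, which tends to 50/9 as n → ∞.
Convergence for |x + 6| · 50/9 < 1, i.e. |x + 6| < 9/50. So R = 9/50.
At x = -291/50: the terms alternate in sign and decrease monotonically to 0 in absolute value (size ~ c/n), so the alternating series test gives convergence.
Endpoint x = -309/50: comparison with the harmonic series Σ 1/n shows the series diverges.

(-309/50, -291/50]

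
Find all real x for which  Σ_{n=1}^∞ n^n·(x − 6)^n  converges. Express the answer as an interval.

Applying the root test, |a_n|^(1/n) = n → ∞.
The root grows without bound, so R = 0 (convergence only at x = 6).

{6}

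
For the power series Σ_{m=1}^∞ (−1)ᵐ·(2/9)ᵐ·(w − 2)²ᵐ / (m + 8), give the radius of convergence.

Ratio test: |a_{m+1}/a_m| = [(m + 8)/((m+1) + 8)] · 2/9 → 2/9 as m → ∞.
Since the exponent of (w − 2) increases by 2 each term, convergence requires |w − 2|² < 9/2, hence R = 3√2/2.

R = 3√2/2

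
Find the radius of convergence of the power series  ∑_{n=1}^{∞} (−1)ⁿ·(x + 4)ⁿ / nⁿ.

R = ∞

Root test: |a_n|^(1/n) = 1/n → 0.
Since the n-th root of |a_n| tends to 0, the series converges for all real x; R = ∞.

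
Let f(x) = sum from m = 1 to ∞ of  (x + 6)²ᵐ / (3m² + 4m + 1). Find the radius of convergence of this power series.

Apply the ratio test: |a_{m+1}| / |a_m| = (3m² + 4m + 1)/(3(m+1)² + 4(m+1) + 1), which tends to 1 as m → ∞.
Successive powers of (x + 6) differ by 2, so the series converges when |x + 6|² · 1 < 1, i.e. |x + 6| < √(1) = 1. So R = 1.

R = 1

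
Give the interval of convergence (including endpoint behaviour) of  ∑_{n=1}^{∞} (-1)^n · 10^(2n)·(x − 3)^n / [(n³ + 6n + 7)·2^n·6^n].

Apply the ratio test: |a_{n+1}| / |a_n| = [(n³ + 6n + 7)/((n+1)³ + 6(n+1) + 7)] · 100/(2·6), which tends to 25/3 as n → ∞.
Thus R = 1/(25/3) = 3/25.
At x = 78/25: the series is dominated by a constant times Σ 1/n³, which converges (p = 3 > 1).
When x = 72/25, the terms are on the order of 1/n³, so the series converges absolutely by comparison with the p-series (p = 3 > 1).

[72/25, 78/25]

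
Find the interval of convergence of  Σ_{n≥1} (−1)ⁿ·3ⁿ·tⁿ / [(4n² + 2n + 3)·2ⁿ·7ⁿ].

[-14/3, 14/3]

The ratio of consecutive coefficients is [(4n² + 2n + 3)/(4(n+1)² + 2(n+1) + 3)] · 3/(2·7) → 3/14.
Hence the series converges for |t| < 1/(3/14) = 14/3, so the radius of convergence is 14/3.
Check t = 14/3: absolute convergence follows by limit comparison with Σ 1/n².
Check t = -14/3: the series is dominated by a constant times Σ 1/n², which converges (p = 2 > 1).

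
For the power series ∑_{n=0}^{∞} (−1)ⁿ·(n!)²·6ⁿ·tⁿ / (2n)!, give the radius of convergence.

Apply the ratio test: |a_{n+1}| / |a_n| = (n+1)²/[(2n+1)·(2n+2)] · 6, which tends to 3/2 as n → ∞.
Hence the series converges for |t| < 1/(3/2) = 2/3, so the radius of convergence is 2/3.

R = 2/3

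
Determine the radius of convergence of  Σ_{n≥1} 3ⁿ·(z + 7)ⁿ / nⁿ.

Applying the root test, |a_n|^(1/n) = 3/n → 0.
Since the n-th root of |a_n| tends to 0, the series converges for all real z; R = ∞.

R = ∞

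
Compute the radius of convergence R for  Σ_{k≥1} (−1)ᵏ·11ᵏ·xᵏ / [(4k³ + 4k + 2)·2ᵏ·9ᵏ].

By the ratio test, |a_{k+1}/a_k| = [(4k³ + 4k + 2)/(4(k+1)³ + 4(k+1) + 2)] · 11/(2·9) → 11/18.
The series converges when 11/18 · |x| < 1, giving R = 18/11.

R = 18/11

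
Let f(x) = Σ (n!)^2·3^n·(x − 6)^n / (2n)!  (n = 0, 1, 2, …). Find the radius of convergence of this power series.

Ratio test: |a_{n+1}/a_n| = (n+1)²/[(2n+1)·(2n+2)] · 3 → 3/4 as n → ∞.
Convergence for |x − 6| · 3/4 < 1, i.e. |x − 6| < 4/3. So R = 4/3.

R = 4/3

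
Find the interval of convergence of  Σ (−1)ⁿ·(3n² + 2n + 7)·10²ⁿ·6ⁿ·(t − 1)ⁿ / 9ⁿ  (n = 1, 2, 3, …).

Apply the ratio test: |a_{n+1}| / |a_n| = [(3(n+1)² + 2(n+1) + 7)/(3n² + 2n + 7)] · 100·6/9, which tends to 200/3 as n → ∞.
The series converges when 200/3 · |t − 1| < 1, giving R = 3/200.
At t = 203/200: the terms have absolute value of order n², which does not tend to 0, so the series diverges by the divergence test.
Endpoint t = 197/200: the terms do not tend to 0, so the series diverges.

(197/200, 203/200)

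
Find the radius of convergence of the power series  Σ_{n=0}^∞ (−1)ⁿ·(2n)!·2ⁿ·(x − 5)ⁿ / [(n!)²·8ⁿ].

R = 1

The ratio of consecutive coefficients is (2n+1)·(2n+2)/(n+1)² · 2/8 → 1.
Hence R = 1.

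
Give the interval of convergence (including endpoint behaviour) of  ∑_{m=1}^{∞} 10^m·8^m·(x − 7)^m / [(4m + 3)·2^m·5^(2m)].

By the ratio test, |a_{m+1}/a_m| = [(4m + 3)/(4(m+1) + 3)] · 10·8/(2·25) → 8/5.
Thus R = 1/(8/5) = 5/8.
Endpoint x = 61/8: the terms behave like c/m; limit comparison with the harmonic series gives divergence.
Check x = 51/8: an alternating series whose terms decrease to 0 in absolute value, so it converges by the Leibniz criterion.

[51/8, 61/8)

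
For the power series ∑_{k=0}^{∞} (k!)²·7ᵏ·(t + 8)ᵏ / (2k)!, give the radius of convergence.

R = 4/7

By the ratio test, |a_{k+1}/a_k| = (k+1)²/[(2k+1)·(2k+2)] · 7 → 7/4.
Thus R = 1/(7/4) = 4/7.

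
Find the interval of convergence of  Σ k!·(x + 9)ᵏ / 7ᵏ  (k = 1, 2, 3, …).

{-9}

The ratio of consecutive coefficients is (k+1) · 1/7 → ∞.
Since the ratio → ∞, the series diverges for every x ≠ -9, and R = 0.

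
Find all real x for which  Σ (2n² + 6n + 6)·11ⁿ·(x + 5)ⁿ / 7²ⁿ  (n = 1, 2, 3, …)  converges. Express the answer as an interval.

Apply the ratio test: |a_{n+1}| / |a_n| = [(2(n+1)² + 6(n+1) + 6)/(2n² + 6n + 6)] · 11/49, which tends to 11/49 as n → ∞.
Hence the series converges for |x + 5| < 1/(11/49) = 49/11, so the radius of convergence is 49/11.
At x = -6/11: the terms have absolute value of order n², which does not tend to 0, so the series diverges by the divergence test.
Check x = -104/11: the terms do not tend to 0, so the series diverges.

(-104/11, -6/11)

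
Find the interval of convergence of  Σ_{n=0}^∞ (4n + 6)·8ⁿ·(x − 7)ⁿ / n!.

(−∞, ∞)

The ratio of consecutive coefficients is (4(n+1) + 6)/(4n + 6) · 8 · 1/(n+1) → 0.
The limit is 0, so the series converges for all x; R = ∞.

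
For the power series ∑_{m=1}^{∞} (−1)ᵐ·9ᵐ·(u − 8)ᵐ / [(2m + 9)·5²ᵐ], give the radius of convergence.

By the ratio test, |a_{m+1}/a_m| = [(2m + 9)/(2(m+1) + 9)] · 9/25 → 9/25.
The series converges when 9/25 · |u − 8| < 1, giving R = 25/9.

R = 25/9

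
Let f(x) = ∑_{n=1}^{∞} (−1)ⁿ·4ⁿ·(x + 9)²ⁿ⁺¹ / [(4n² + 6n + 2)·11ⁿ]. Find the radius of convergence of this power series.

R = √11/2

The ratio of consecutive coefficients is [(4n² + 6n + 2)/(4(n+1)² + 6(n+1) + 2)] · 4/11 → 4/11.
Writing y = (x + 9)², the series in y has radius 11/4, so |x + 9| < √(11/4) and R = √11/2.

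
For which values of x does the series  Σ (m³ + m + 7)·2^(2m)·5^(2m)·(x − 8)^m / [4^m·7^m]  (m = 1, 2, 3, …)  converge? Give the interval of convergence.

Apply the ratio test: |a_{m+1}| / |a_m| = [((m+1)³ + (m+1) + 7)/(m³ + m + 7)] · 4·25/(4·7), which tends to 25/7 as m → ∞.
The series converges when 25/7 · |x − 8| < 1, giving R = 7/25.
When x = 207/25, the terms do not tend to 0, so the series diverges.
When x = 193/25, the terms have absolute value of order m³, which does not tend to 0, so the series diverges by the divergence test.

(193/25, 207/25)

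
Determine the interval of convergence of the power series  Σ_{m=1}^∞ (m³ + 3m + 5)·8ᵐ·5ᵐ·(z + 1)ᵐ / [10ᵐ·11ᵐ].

Ratio test: |a_{m+1}/a_m| = [((m+1)³ + 3(m+1) + 5)/(m³ + 3m + 5)] · 8·5/(10·11) → 4/11 as m → ∞.
Convergence for |z + 1| · 4/11 < 1, i.e. |z + 1| < 11/4. So R = 11/4.
At z = 7/4: the m-th term does not approach 0; divergence by the term test.
At z = -15/4: the terms do not tend to 0, so the series diverges.

(-15/4, 7/4)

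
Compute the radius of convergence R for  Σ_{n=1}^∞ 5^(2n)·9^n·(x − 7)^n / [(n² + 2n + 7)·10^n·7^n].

The ratio of consecutive coefficients is [(n² + 2n + 7)/((n+1)² + 2(n+1) + 7)] · 25·9/(10·7) → 45/14.
Convergence for |x − 7| · 45/14 < 1, i.e. |x − 7| < 14/45. So R = 14/45.

R = 14/45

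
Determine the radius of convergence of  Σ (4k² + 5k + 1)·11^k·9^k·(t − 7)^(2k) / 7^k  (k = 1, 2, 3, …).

Apply the ratio test: |a_{k+1}| / |a_k| = [(4(k+1)² + 5(k+1) + 1)/(4k² + 5k + 1)] · 11·9/7, which tends to 99/7 as k → ∞.
Since the exponent of (t − 7) increases by 2 each term, convergence requires |t − 7|² < 7/99, hence R = √77/33.

R = √77/33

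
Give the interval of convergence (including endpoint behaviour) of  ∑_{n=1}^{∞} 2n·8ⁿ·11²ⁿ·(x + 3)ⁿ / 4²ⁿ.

Apply the ratio test: |a_{n+1}| / |a_n| = [2(n+1)/2n] · 8·121/16, which tends to 121/2 as n → ∞.
Thus R = 1/(121/2) = 2/121.
Endpoint x = -361/121: the n-th term does not approach 0; divergence by the term test.
At x = -365/121: the terms do not tend to 0, so the series diverges.

(-365/121, -361/121)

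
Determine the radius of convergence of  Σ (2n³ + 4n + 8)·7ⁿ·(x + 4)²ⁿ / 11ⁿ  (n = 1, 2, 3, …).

R = √77/7

Ratio test: |a_{n+1}/a_n| = [(2(n+1)³ + 4(n+1) + 8)/(2n³ + 4n + 8)] · 7/11 → 7/11 as n → ∞.
Since the exponent of (x + 4) increases by 2 each term, convergence requires |x + 4|² < 11/7, hence R = √77/7.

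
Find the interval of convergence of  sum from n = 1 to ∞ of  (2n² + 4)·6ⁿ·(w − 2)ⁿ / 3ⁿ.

(3/2, 5/2)

By the ratio test, |a_{n+1}/a_n| = [(2(n+1)² + 4)/(2n² + 4)] · 6/3 → 2.
Convergence for |w − 2| · 2 < 1, i.e. |w − 2| < 1/2. So R = 1/2.
Check w = 5/2: the terms do not tend to 0, so the series diverges.
At w = 3/2: the terms do not tend to 0, so the series diverges.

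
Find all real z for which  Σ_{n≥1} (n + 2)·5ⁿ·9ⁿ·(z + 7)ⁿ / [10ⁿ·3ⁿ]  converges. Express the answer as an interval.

By the ratio test, |a_{n+1}/a_n| = [((n+1) + 2)/(n + 2)] · 5·9/(10·3) → 3/2.
Convergence for |z + 7| · 3/2 < 1, i.e. |z + 7| < 2/3. So R = 2/3.
Endpoint z = -19/3: the terms have absolute value of order n, which does not tend to 0, so the series diverges by the divergence test.
When z = -23/3, the n-th term does not approach 0; divergence by the term test.

(-23/3, -19/3)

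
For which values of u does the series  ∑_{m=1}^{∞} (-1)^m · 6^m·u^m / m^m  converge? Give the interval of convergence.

Applying the root test, |a_m|^(1/m) = 6/m → 0.
The limit is 0 for every u, so R = ∞.

(−∞, ∞)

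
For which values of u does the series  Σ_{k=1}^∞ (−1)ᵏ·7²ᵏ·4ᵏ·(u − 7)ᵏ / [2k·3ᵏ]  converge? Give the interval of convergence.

Apply the ratio test: |a_{k+1}| / |a_k| = [2k/2(k+1)] · 49·4/3, which tends to 196/3 as k → ∞.
The series converges when 196/3 · |u − 7| < 1, giving R = 3/196.
Endpoint u = 1375/196: an alternating series whose terms decrease to 0 in absolute value, so it converges by the Leibniz criterion.
Check u = 1369/196: the terms behave like c/k; limit comparison with the harmonic series gives divergence.

(1369/196, 1375/196]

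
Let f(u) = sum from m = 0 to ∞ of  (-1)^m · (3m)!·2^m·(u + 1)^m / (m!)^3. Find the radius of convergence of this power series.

Ratio test: |a_{m+1}/a_m| = (3m+1)·(3m+2)·(3m+3)/(m+1)³ · 2 → 54 as m → ∞.
Thus R = 1/(54) = 1/54.

R = 1/54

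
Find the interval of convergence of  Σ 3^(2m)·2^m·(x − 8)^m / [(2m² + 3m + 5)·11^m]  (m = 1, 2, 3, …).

Ratio test: |a_{m+1}/a_m| = [(2m² + 3m + 5)/(2(m+1)² + 3(m+1) + 5)] · 9·2/11 → 18/11 as m → ∞.
The series converges when 18/11 · |x − 8| < 1, giving R = 11/18.
At x = 155/18: the series is dominated by a constant times Σ 1/m², which converges (p = 2 > 1).
At x = 133/18: the terms are on the order of 1/m², so the series converges absolutely by comparison with the p-series (p = 2 > 1).

[133/18, 155/18]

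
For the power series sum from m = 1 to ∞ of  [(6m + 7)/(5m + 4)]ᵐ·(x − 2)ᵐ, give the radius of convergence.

Applying the root test, |a_m|^(1/m) = (6m + 7)/(5m + 4) → 6/5.
Thus R = 1/(6/5) = 5/6.

R = 5/6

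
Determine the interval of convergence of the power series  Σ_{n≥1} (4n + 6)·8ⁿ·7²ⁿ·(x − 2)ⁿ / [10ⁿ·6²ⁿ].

(53/49, 143/49)

The ratio of consecutive coefficients is [(4(n+1) + 6)/(4n + 6)] · 8·49/(10·36) → 49/45.
Convergence for |x − 2| · 49/45 < 1, i.e. |x − 2| < 45/49. So R = 45/49.
Endpoint x = 143/49: the terms do not tend to 0, so the series diverges.
Check x = 53/49: the terms do not tend to 0, so the series diverges.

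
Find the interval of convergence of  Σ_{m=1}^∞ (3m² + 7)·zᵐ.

Ratio test: |a_{m+1}/a_m| = (3(m+1)² + 7)/(3m² + 7) → 1 as m → ∞.
Hence R = 1.
When z = 1, the terms do not tend to 0, so the series diverges.
When z = -1, the terms do not tend to 0, so the series diverges.

(-1, 1)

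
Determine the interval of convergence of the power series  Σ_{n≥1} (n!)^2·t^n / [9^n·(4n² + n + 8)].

By the ratio test, |a_{n+1}/a_n| = (n+1)² · 1/9 · (4n² + n + 8)/(4(n+1)² + (n+1) + 8) → ∞.
The terms grow without bound for any t ≠ 0, so R = 0 (convergence only at t = 0).

{0}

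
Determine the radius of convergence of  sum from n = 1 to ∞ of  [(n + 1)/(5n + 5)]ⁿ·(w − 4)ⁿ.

By the Cauchy root test, |a_n|^(1/n) = (n + 1)/(5n + 5) → 1/5.
Thus R = 1/(1/5) = 5.

R = 5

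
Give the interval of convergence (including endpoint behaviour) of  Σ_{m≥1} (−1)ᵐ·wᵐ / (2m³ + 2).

[-1, 1]

By the ratio test, |a_{m+1}/a_m| = (2m³ + 2)/(2(m+1)³ + 2) → 1.
Convergence for |w| < 1, so R = 1.
When w = 1, the series is dominated by a constant times Σ 1/m³, which converges (p = 3 > 1).
Endpoint w = -1: absolute convergence follows by limit comparison with Σ 1/m³.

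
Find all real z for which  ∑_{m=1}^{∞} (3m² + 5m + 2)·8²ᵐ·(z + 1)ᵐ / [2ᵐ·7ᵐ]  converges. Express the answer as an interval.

Ratio test: |a_{m+1}/a_m| = [(3(m+1)² + 5(m+1) + 2)/(3m² + 5m + 2)] · 64/(2·7) → 32/7 as m → ∞.
Hence the series converges for |z + 1| < 1/(32/7) = 7/32, so the radius of convergence is 7/32.
Endpoint z = -25/32: the m-th term does not approach 0; divergence by the term test.
Check z = -39/32: the terms have absolute value of order m², which does not tend to 0, so the series diverges by the divergence test.

(-39/32, -25/32)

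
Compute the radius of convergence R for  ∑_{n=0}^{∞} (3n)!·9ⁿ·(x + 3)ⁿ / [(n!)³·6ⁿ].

R = 2/81

Apply the ratio test: |a_{n+1}| / |a_n| = (3n+1)·(3n+2)·(3n+3)/(n+1)³ · 9/6, which tends to 81/2 as n → ∞.
Hence the series converges for |x + 3| < 1/(81/2) = 2/81, so the radius of convergence is 2/81.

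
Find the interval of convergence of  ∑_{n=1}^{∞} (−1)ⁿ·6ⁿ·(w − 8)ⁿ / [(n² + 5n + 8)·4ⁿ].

Ratio test: |a_{n+1}/a_n| = [(n² + 5n + 8)/((n+1)² + 5(n+1) + 8)] · 6/4 → 3/2 as n → ∞.
Hence the series converges for |w − 8| < 1/(3/2) = 2/3, so the radius of convergence is 2/3.
When w = 26/3, the series is dominated by a constant times Σ 1/n², which converges (p = 2 > 1).
When w = 22/3, absolute convergence follows by limit comparison with Σ 1/n².

[22/3, 26/3]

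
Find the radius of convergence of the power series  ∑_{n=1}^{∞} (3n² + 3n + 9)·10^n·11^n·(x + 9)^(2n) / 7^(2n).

Ratio test: |a_{n+1}/a_n| = [(3(n+1)² + 3(n+1) + 9)/(3n² + 3n + 9)] · 10·11/49 → 110/49 as n → ∞.
Since the exponent of (x + 9) increases by 2 each term, convergence requires |x + 9|² < 49/110, hence R = 7√110/110.

R = 7√110/110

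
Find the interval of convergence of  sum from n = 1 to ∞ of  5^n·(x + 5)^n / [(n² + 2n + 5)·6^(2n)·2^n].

By the ratio test, |a_{n+1}/a_n| = [(n² + 2n + 5)/((n+1)² + 2(n+1) + 5)] · 5/(36·2) → 5/72.
Thus R = 1/(5/72) = 72/5.
At x = 47/5: the series is dominated by a constant times Σ 1/n², which converges (p = 2 > 1).
When x = -97/5, the series is dominated by a constant times Σ 1/n², which converges (p = 2 > 1).

[-97/5, 47/5]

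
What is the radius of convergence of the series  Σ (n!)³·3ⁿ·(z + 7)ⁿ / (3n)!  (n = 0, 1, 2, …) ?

R = 9

Ratio test: |a_{n+1}/a_n| = (n+1)³/[(3n+1)·(3n+2)·(3n+3)] · 3 → 1/9 as n → ∞.
Hence the series converges for |z + 7| < 1/(1/9) = 9, so the radius of convergence is 9.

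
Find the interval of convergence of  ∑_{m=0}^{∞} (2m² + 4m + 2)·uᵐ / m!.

(−∞, ∞)

The ratio of consecutive coefficients is (2(m+1)² + 4(m+1) + 2)/(2m² + 4m + 2) · 1/(m+1) → 0.
The ratio tends to 0 regardless of u, hence R = ∞.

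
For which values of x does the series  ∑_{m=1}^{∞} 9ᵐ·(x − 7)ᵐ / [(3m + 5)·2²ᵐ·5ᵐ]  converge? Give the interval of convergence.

Apply the ratio test: |a_{m+1}| / |a_m| = [(3m + 5)/(3(m+1) + 5)] · 9/(4·5), which tends to 9/20 as m → ∞.
Convergence for |x − 7| · 9/20 < 1, i.e. |x − 7| < 20/9. So R = 20/9.
At x = 83/9: the terms behave like c/m; limit comparison with the harmonic series gives divergence.
At x = 43/9: convergence follows from the alternating series test (terms decrease monotonically to 0).

[43/9, 83/9)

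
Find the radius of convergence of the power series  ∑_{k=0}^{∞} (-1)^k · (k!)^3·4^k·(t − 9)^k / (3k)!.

Apply the ratio test: |a_{k+1}| / |a_k| = (k+1)³/[(3k+1)·(3k+2)·(3k+3)] · 4, which tends to 4/27 as k → ∞.
The series converges when 4/27 · |t − 9| < 1, giving R = 27/4.

R = 27/4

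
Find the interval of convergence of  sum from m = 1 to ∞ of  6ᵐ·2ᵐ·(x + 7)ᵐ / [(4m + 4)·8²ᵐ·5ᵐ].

By the ratio test, |a_{m+1}/a_m| = [(4m + 4)/(4(m+1) + 4)] · 6·2/(64·5) → 3/80.
Thus R = 1/(3/80) = 80/3.
When x = 59/3, the terms behave like c/m; limit comparison with the harmonic series gives divergence.
Check x = -101/3: the terms alternate in sign and decrease monotonically to 0 in absolute value (size ~ c/m), so the alternating series test gives convergence.

[-101/3, 59/3)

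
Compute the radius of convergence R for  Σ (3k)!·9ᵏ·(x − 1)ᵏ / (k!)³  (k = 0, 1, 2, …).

Apply the ratio test: |a_{k+1}| / |a_k| = (3k+1)·(3k+2)·(3k+3)/(k+1)³ · 9, which tends to 243 as k → ∞.
Thus R = 1/(243) = 1/243.

R = 1/243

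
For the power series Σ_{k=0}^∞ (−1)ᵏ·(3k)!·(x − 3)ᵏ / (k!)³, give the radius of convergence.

R = 1/27

The ratio of consecutive coefficients is (3k+1)·(3k+2)·(3k+3)/(k+1)³ → 27.
The series converges when 27 · |x − 3| < 1, giving R = 1/27.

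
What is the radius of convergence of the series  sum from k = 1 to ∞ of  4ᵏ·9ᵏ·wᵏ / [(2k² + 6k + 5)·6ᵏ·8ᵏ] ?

R = 4/3

The ratio of consecutive coefficients is [(2k² + 6k + 5)/(2(k+1)² + 6(k+1) + 5)] · 4·9/(6·8) → 3/4.
Hence the series converges for |w| < 1/(3/4) = 4/3, so the radius of convergence is 4/3.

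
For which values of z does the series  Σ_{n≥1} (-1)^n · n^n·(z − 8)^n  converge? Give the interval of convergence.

{8}

Root test: |a_n|^(1/n) = n → ∞.
Since the n-th root of |a_n| is unbounded, the series converges only at z = 8; R = 0.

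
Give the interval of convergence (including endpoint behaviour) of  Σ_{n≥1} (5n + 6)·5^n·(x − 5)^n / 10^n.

The ratio of consecutive coefficients is [(5(n+1) + 6)/(5n + 6)] · 5/10 → 1/2.
Thus R = 1/(1/2) = 2.
Check x = 7: the n-th term does not approach 0; divergence by the term test.
Check x = 3: the terms do not tend to 0, so the series diverges.

(3, 7)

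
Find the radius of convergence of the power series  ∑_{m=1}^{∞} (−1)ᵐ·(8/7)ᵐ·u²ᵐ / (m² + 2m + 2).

The ratio of consecutive coefficients is [(m² + 2m + 2)/((m+1)² + 2(m+1) + 2)] · 8/7 → 8/7.
Since the exponent of u increases by 2 each term, convergence requires |u|² < 7/8, hence R = √14/4.

R = √14/4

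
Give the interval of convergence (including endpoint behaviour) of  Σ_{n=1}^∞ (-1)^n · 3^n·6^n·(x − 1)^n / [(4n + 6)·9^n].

(1/2, 3/2]

The ratio of consecutive coefficients is [(4n + 6)/(4(n+1) + 6)] · 3·6/9 → 2.
The series converges when 2 · |x − 1| < 1, giving R = 1/2.
Check x = 3/2: convergence follows from the alternating series test (terms decrease monotonically to 0).
Endpoint x = 1/2: the terms are asymptotic to a nonzero constant times 1/n, so the series diverges by limit comparison with Σ 1/n.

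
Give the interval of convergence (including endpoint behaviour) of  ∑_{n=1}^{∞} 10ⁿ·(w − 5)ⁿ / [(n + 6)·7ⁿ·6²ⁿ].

By the ratio test, |a_{n+1}/a_n| = [(n + 6)/((n+1) + 6)] · 10/(7·36) → 5/126.
Thus R = 1/(5/126) = 126/5.
At w = 151/5: the terms behave like c/n; limit comparison with the harmonic series gives divergence.
Check w = -101/5: convergence follows from the alternating series test (terms decrease monotonically to 0).

[-101/5, 151/5)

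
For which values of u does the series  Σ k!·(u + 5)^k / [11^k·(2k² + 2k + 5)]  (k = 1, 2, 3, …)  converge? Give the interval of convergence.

{-5}

By the ratio test, |a_{k+1}/a_k| = (k+1) · 1/11 · (2k² + 2k + 5)/(2(k+1)² + 2(k+1) + 5) → ∞.
The ratio grows without bound, so the series diverges whenever (u + 5) ≠ 0; it converges only at u = -5. R = 0.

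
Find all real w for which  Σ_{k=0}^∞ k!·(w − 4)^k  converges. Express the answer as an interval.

Apply the ratio test: |a_{k+1}| / |a_k| = (k+1), which tends to ∞ as k → ∞.
The terms grow without bound for any (w − 4) ≠ 0, so R = 0 (convergence only at w = 4).

{4}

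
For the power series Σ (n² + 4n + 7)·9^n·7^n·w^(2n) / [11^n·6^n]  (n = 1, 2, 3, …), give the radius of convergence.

The ratio of consecutive coefficients is [((n+1)² + 4(n+1) + 7)/(n² + 4n + 7)] · 9·7/(11·6) → 21/22.
Successive powers of w differ by 2, so the series converges when |w|² · 21/22 < 1, i.e. |w| < √(22/21). So R = √462/21.

R = √462/21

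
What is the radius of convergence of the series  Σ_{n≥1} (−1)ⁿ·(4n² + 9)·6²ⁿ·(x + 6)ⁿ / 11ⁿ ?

Ratio test: |a_{n+1}/a_n| = [(4(n+1)² + 9)/(4n² + 9)] · 36/11 → 36/11 as n → ∞.
Thus R = 1/(36/11) = 11/36.

R = 11/36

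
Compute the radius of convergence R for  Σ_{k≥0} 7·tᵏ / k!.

Apply the ratio test: |a_{k+1}| / |a_k| = 7/7 · 1/(k+1), which tends to 0 as k → ∞.
The ratio tends to 0 regardless of t, hence R = ∞.

R = ∞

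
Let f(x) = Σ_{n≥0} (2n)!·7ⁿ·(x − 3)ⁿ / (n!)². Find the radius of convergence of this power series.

Apply the ratio test: |a_{n+1}| / |a_n| = (2n+1)·(2n+2)/(n+1)² · 7, which tends to 28 as n → ∞.
Thus R = 1/(28) = 1/28.

R = 1/28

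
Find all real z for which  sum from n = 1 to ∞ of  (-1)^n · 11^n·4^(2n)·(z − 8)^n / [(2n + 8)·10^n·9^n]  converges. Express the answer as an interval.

The ratio of consecutive coefficients is [(2n + 8)/(2(n+1) + 8)] · 11·16/(10·9) → 88/45.
Thus R = 1/(88/45) = 45/88.
Endpoint z = 749/88: an alternating series whose terms decrease to 0 in absolute value, so it converges by the Leibniz criterion.
When z = 659/88, the terms are asymptotic to a nonzero constant times 1/n, so the series diverges by limit comparison with Σ 1/n.

(659/88, 749/88]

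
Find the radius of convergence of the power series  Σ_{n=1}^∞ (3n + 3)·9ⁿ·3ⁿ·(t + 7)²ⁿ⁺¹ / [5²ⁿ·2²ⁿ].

Ratio test: |a_{n+1}/a_n| = [(3(n+1) + 3)/(3n + 3)] · 9·3/(25·4) → 27/100 as n → ∞.
Writing y = (t + 7)², the series in y has radius 100/27, so |t + 7| < √(100/27) and R = 10√3/9.

R = 10√3/9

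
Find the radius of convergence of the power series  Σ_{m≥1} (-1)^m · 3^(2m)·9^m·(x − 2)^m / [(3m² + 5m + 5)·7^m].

The ratio of consecutive coefficients is [(3m² + 5m + 5)/(3(m+1)² + 5(m+1) + 5)] · 9·9/7 → 81/7.
Hence the series converges for |x − 2| < 1/(81/7) = 7/81, so the radius of convergence is 7/81.

R = 7/81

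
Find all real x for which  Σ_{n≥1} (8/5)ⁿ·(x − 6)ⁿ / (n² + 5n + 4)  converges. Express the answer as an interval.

Apply the ratio test: |a_{n+1}| / |a_n| = [(n² + 5n + 4)/((n+1)² + 5(n+1) + 4)] · 8/5, which tends to 8/5 as n → ∞.
Convergence for |x − 6| · 8/5 < 1, i.e. |x − 6| < 5/8. So R = 5/8.
Endpoint x = 53/8: the series is dominated by a constant times Σ 1/n², which converges (p = 2 > 1).
Endpoint x = 43/8: absolute convergence follows by limit comparison with Σ 1/n².

[43/8, 53/8]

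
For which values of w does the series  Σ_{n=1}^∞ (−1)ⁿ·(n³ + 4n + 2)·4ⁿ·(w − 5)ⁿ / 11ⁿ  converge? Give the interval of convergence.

(9/4, 31/4)

Ratio test: |a_{n+1}/a_n| = [((n+1)³ + 4(n+1) + 2)/(n³ + 4n + 2)] · 4/11 → 4/11 as n → ∞.
Hence the series converges for |w − 5| < 1/(4/11) = 11/4, so the radius of convergence is 11/4.
Endpoint w = 31/4: the terms have absolute value of order n³, which does not tend to 0, so the series diverges by the divergence test.
Check w = 9/4: the n-th term does not approach 0; divergence by the term test.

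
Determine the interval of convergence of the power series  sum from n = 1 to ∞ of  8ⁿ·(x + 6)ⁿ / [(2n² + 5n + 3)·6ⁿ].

Apply the ratio test: |a_{n+1}| / |a_n| = [(2n² + 5n + 3)/(2(n+1)² + 5(n+1) + 3)] · 8/6, which tends to 4/3 as n → ∞.
Convergence for |x + 6| · 4/3 < 1, i.e. |x + 6| < 3/4. So R = 3/4.
Check x = -21/4: the series is dominated by a constant times Σ 1/n², which converges (p = 2 > 1).
Check x = -27/4: the terms are on the order of 1/n², so the series converges absolutely by comparison with the p-series (p = 2 > 1).

[-27/4, -21/4]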